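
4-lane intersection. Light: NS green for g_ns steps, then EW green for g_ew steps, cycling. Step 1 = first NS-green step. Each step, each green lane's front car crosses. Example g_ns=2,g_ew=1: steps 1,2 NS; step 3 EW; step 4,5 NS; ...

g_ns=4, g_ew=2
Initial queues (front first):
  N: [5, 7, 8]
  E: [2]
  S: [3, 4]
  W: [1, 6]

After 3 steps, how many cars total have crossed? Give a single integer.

Step 1 [NS]: N:car5-GO,E:wait,S:car3-GO,W:wait | queues: N=2 E=1 S=1 W=2
Step 2 [NS]: N:car7-GO,E:wait,S:car4-GO,W:wait | queues: N=1 E=1 S=0 W=2
Step 3 [NS]: N:car8-GO,E:wait,S:empty,W:wait | queues: N=0 E=1 S=0 W=2
Cars crossed by step 3: 5

Answer: 5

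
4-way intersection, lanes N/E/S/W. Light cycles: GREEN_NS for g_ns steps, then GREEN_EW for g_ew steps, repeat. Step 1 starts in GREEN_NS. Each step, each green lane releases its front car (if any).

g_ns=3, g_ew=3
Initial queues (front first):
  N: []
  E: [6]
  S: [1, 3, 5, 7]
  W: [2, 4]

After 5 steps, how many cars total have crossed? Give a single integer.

Answer: 6

Derivation:
Step 1 [NS]: N:empty,E:wait,S:car1-GO,W:wait | queues: N=0 E=1 S=3 W=2
Step 2 [NS]: N:empty,E:wait,S:car3-GO,W:wait | queues: N=0 E=1 S=2 W=2
Step 3 [NS]: N:empty,E:wait,S:car5-GO,W:wait | queues: N=0 E=1 S=1 W=2
Step 4 [EW]: N:wait,E:car6-GO,S:wait,W:car2-GO | queues: N=0 E=0 S=1 W=1
Step 5 [EW]: N:wait,E:empty,S:wait,W:car4-GO | queues: N=0 E=0 S=1 W=0
Cars crossed by step 5: 6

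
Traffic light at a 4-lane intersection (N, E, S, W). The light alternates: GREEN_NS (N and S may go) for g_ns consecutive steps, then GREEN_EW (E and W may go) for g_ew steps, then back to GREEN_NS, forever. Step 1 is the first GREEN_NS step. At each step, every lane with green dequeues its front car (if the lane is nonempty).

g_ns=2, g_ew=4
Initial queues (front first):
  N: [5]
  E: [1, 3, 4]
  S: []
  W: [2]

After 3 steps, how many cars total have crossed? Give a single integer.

Step 1 [NS]: N:car5-GO,E:wait,S:empty,W:wait | queues: N=0 E=3 S=0 W=1
Step 2 [NS]: N:empty,E:wait,S:empty,W:wait | queues: N=0 E=3 S=0 W=1
Step 3 [EW]: N:wait,E:car1-GO,S:wait,W:car2-GO | queues: N=0 E=2 S=0 W=0
Cars crossed by step 3: 3

Answer: 3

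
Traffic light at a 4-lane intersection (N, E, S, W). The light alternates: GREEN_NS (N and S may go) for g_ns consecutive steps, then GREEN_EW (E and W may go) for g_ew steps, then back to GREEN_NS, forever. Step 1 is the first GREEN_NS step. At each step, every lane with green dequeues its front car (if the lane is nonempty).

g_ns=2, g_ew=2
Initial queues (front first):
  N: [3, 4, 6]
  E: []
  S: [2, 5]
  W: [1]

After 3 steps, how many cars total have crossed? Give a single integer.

Step 1 [NS]: N:car3-GO,E:wait,S:car2-GO,W:wait | queues: N=2 E=0 S=1 W=1
Step 2 [NS]: N:car4-GO,E:wait,S:car5-GO,W:wait | queues: N=1 E=0 S=0 W=1
Step 3 [EW]: N:wait,E:empty,S:wait,W:car1-GO | queues: N=1 E=0 S=0 W=0
Cars crossed by step 3: 5

Answer: 5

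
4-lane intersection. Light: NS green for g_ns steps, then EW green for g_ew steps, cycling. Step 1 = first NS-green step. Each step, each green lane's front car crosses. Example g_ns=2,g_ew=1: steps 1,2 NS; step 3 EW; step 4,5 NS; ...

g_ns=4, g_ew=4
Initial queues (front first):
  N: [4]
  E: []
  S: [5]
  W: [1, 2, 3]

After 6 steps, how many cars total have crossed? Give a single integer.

Answer: 4

Derivation:
Step 1 [NS]: N:car4-GO,E:wait,S:car5-GO,W:wait | queues: N=0 E=0 S=0 W=3
Step 2 [NS]: N:empty,E:wait,S:empty,W:wait | queues: N=0 E=0 S=0 W=3
Step 3 [NS]: N:empty,E:wait,S:empty,W:wait | queues: N=0 E=0 S=0 W=3
Step 4 [NS]: N:empty,E:wait,S:empty,W:wait | queues: N=0 E=0 S=0 W=3
Step 5 [EW]: N:wait,E:empty,S:wait,W:car1-GO | queues: N=0 E=0 S=0 W=2
Step 6 [EW]: N:wait,E:empty,S:wait,W:car2-GO | queues: N=0 E=0 S=0 W=1
Cars crossed by step 6: 4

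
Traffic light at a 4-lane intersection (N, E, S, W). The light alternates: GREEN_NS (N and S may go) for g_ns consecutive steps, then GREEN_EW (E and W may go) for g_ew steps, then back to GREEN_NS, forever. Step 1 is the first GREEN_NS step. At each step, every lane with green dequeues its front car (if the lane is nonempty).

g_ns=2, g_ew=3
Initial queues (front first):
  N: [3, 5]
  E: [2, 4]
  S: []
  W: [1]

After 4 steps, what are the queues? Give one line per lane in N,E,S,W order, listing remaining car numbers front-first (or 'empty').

Step 1 [NS]: N:car3-GO,E:wait,S:empty,W:wait | queues: N=1 E=2 S=0 W=1
Step 2 [NS]: N:car5-GO,E:wait,S:empty,W:wait | queues: N=0 E=2 S=0 W=1
Step 3 [EW]: N:wait,E:car2-GO,S:wait,W:car1-GO | queues: N=0 E=1 S=0 W=0
Step 4 [EW]: N:wait,E:car4-GO,S:wait,W:empty | queues: N=0 E=0 S=0 W=0

N: empty
E: empty
S: empty
W: empty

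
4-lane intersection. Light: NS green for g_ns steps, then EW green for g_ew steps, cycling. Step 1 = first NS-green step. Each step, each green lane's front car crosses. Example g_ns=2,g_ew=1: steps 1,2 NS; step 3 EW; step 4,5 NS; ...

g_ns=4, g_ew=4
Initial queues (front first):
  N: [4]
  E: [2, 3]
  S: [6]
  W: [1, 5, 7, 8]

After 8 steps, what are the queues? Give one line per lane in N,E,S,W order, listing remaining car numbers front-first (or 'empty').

Step 1 [NS]: N:car4-GO,E:wait,S:car6-GO,W:wait | queues: N=0 E=2 S=0 W=4
Step 2 [NS]: N:empty,E:wait,S:empty,W:wait | queues: N=0 E=2 S=0 W=4
Step 3 [NS]: N:empty,E:wait,S:empty,W:wait | queues: N=0 E=2 S=0 W=4
Step 4 [NS]: N:empty,E:wait,S:empty,W:wait | queues: N=0 E=2 S=0 W=4
Step 5 [EW]: N:wait,E:car2-GO,S:wait,W:car1-GO | queues: N=0 E=1 S=0 W=3
Step 6 [EW]: N:wait,E:car3-GO,S:wait,W:car5-GO | queues: N=0 E=0 S=0 W=2
Step 7 [EW]: N:wait,E:empty,S:wait,W:car7-GO | queues: N=0 E=0 S=0 W=1
Step 8 [EW]: N:wait,E:empty,S:wait,W:car8-GO | queues: N=0 E=0 S=0 W=0

N: empty
E: empty
S: empty
W: empty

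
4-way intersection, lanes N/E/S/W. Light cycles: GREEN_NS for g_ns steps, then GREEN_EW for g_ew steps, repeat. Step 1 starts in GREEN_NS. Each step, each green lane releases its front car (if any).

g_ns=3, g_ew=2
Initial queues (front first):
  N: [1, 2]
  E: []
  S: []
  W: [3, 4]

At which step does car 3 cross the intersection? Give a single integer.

Step 1 [NS]: N:car1-GO,E:wait,S:empty,W:wait | queues: N=1 E=0 S=0 W=2
Step 2 [NS]: N:car2-GO,E:wait,S:empty,W:wait | queues: N=0 E=0 S=0 W=2
Step 3 [NS]: N:empty,E:wait,S:empty,W:wait | queues: N=0 E=0 S=0 W=2
Step 4 [EW]: N:wait,E:empty,S:wait,W:car3-GO | queues: N=0 E=0 S=0 W=1
Step 5 [EW]: N:wait,E:empty,S:wait,W:car4-GO | queues: N=0 E=0 S=0 W=0
Car 3 crosses at step 4

4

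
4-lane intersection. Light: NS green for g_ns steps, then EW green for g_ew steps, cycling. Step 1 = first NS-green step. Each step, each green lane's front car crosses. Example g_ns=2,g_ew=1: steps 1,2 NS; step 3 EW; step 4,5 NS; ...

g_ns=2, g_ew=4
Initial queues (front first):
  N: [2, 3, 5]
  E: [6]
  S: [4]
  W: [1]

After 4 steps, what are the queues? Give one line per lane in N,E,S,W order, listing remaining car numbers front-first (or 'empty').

Step 1 [NS]: N:car2-GO,E:wait,S:car4-GO,W:wait | queues: N=2 E=1 S=0 W=1
Step 2 [NS]: N:car3-GO,E:wait,S:empty,W:wait | queues: N=1 E=1 S=0 W=1
Step 3 [EW]: N:wait,E:car6-GO,S:wait,W:car1-GO | queues: N=1 E=0 S=0 W=0
Step 4 [EW]: N:wait,E:empty,S:wait,W:empty | queues: N=1 E=0 S=0 W=0

N: 5
E: empty
S: empty
W: empty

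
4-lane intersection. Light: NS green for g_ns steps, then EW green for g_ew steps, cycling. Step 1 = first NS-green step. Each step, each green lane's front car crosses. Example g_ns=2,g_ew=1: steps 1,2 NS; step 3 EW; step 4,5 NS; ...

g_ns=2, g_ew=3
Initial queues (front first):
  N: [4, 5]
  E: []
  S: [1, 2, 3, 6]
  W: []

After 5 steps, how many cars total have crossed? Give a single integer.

Answer: 4

Derivation:
Step 1 [NS]: N:car4-GO,E:wait,S:car1-GO,W:wait | queues: N=1 E=0 S=3 W=0
Step 2 [NS]: N:car5-GO,E:wait,S:car2-GO,W:wait | queues: N=0 E=0 S=2 W=0
Step 3 [EW]: N:wait,E:empty,S:wait,W:empty | queues: N=0 E=0 S=2 W=0
Step 4 [EW]: N:wait,E:empty,S:wait,W:empty | queues: N=0 E=0 S=2 W=0
Step 5 [EW]: N:wait,E:empty,S:wait,W:empty | queues: N=0 E=0 S=2 W=0
Cars crossed by step 5: 4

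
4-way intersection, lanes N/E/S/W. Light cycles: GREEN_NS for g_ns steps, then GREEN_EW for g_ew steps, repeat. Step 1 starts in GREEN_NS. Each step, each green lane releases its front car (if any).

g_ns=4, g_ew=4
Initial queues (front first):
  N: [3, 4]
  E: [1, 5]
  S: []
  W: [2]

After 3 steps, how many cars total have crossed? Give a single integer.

Answer: 2

Derivation:
Step 1 [NS]: N:car3-GO,E:wait,S:empty,W:wait | queues: N=1 E=2 S=0 W=1
Step 2 [NS]: N:car4-GO,E:wait,S:empty,W:wait | queues: N=0 E=2 S=0 W=1
Step 3 [NS]: N:empty,E:wait,S:empty,W:wait | queues: N=0 E=2 S=0 W=1
Cars crossed by step 3: 2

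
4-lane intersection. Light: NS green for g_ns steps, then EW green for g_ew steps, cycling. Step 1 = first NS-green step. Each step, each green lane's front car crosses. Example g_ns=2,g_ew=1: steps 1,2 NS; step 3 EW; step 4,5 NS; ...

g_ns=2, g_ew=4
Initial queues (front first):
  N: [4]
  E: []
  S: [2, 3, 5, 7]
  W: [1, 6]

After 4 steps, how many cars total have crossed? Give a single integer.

Answer: 5

Derivation:
Step 1 [NS]: N:car4-GO,E:wait,S:car2-GO,W:wait | queues: N=0 E=0 S=3 W=2
Step 2 [NS]: N:empty,E:wait,S:car3-GO,W:wait | queues: N=0 E=0 S=2 W=2
Step 3 [EW]: N:wait,E:empty,S:wait,W:car1-GO | queues: N=0 E=0 S=2 W=1
Step 4 [EW]: N:wait,E:empty,S:wait,W:car6-GO | queues: N=0 E=0 S=2 W=0
Cars crossed by step 4: 5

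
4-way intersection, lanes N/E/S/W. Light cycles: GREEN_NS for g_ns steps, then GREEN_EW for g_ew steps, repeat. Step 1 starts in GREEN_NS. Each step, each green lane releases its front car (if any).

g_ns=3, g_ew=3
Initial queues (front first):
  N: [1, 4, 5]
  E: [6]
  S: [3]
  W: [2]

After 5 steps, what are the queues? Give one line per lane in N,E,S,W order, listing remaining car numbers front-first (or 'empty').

Step 1 [NS]: N:car1-GO,E:wait,S:car3-GO,W:wait | queues: N=2 E=1 S=0 W=1
Step 2 [NS]: N:car4-GO,E:wait,S:empty,W:wait | queues: N=1 E=1 S=0 W=1
Step 3 [NS]: N:car5-GO,E:wait,S:empty,W:wait | queues: N=0 E=1 S=0 W=1
Step 4 [EW]: N:wait,E:car6-GO,S:wait,W:car2-GO | queues: N=0 E=0 S=0 W=0

N: empty
E: empty
S: empty
W: empty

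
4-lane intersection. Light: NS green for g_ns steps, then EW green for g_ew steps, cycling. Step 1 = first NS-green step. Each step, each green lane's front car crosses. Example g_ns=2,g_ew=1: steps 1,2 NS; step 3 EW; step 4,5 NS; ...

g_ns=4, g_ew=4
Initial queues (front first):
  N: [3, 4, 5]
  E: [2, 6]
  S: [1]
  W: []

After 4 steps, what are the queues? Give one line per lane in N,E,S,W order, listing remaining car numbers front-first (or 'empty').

Step 1 [NS]: N:car3-GO,E:wait,S:car1-GO,W:wait | queues: N=2 E=2 S=0 W=0
Step 2 [NS]: N:car4-GO,E:wait,S:empty,W:wait | queues: N=1 E=2 S=0 W=0
Step 3 [NS]: N:car5-GO,E:wait,S:empty,W:wait | queues: N=0 E=2 S=0 W=0
Step 4 [NS]: N:empty,E:wait,S:empty,W:wait | queues: N=0 E=2 S=0 W=0

N: empty
E: 2 6
S: empty
W: empty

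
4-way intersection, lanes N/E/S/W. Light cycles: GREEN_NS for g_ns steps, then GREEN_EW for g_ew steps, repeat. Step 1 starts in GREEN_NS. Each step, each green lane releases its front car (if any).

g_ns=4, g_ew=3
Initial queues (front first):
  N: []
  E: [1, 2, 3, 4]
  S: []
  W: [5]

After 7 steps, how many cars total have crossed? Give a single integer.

Answer: 4

Derivation:
Step 1 [NS]: N:empty,E:wait,S:empty,W:wait | queues: N=0 E=4 S=0 W=1
Step 2 [NS]: N:empty,E:wait,S:empty,W:wait | queues: N=0 E=4 S=0 W=1
Step 3 [NS]: N:empty,E:wait,S:empty,W:wait | queues: N=0 E=4 S=0 W=1
Step 4 [NS]: N:empty,E:wait,S:empty,W:wait | queues: N=0 E=4 S=0 W=1
Step 5 [EW]: N:wait,E:car1-GO,S:wait,W:car5-GO | queues: N=0 E=3 S=0 W=0
Step 6 [EW]: N:wait,E:car2-GO,S:wait,W:empty | queues: N=0 E=2 S=0 W=0
Step 7 [EW]: N:wait,E:car3-GO,S:wait,W:empty | queues: N=0 E=1 S=0 W=0
Cars crossed by step 7: 4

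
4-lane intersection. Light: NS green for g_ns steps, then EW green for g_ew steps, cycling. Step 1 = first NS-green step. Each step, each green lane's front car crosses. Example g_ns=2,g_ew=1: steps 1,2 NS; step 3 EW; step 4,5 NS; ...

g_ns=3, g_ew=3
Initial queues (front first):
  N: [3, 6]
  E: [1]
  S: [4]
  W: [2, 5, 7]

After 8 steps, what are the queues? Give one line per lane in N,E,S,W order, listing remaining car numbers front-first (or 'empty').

Step 1 [NS]: N:car3-GO,E:wait,S:car4-GO,W:wait | queues: N=1 E=1 S=0 W=3
Step 2 [NS]: N:car6-GO,E:wait,S:empty,W:wait | queues: N=0 E=1 S=0 W=3
Step 3 [NS]: N:empty,E:wait,S:empty,W:wait | queues: N=0 E=1 S=0 W=3
Step 4 [EW]: N:wait,E:car1-GO,S:wait,W:car2-GO | queues: N=0 E=0 S=0 W=2
Step 5 [EW]: N:wait,E:empty,S:wait,W:car5-GO | queues: N=0 E=0 S=0 W=1
Step 6 [EW]: N:wait,E:empty,S:wait,W:car7-GO | queues: N=0 E=0 S=0 W=0

N: empty
E: empty
S: empty
W: empty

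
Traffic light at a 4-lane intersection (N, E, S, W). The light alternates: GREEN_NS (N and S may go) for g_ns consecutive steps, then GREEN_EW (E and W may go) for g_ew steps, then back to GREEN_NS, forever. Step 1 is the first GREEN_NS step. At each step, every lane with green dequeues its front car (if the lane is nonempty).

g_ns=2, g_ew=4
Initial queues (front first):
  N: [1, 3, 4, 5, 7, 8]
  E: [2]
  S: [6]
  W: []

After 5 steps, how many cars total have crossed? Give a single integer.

Answer: 4

Derivation:
Step 1 [NS]: N:car1-GO,E:wait,S:car6-GO,W:wait | queues: N=5 E=1 S=0 W=0
Step 2 [NS]: N:car3-GO,E:wait,S:empty,W:wait | queues: N=4 E=1 S=0 W=0
Step 3 [EW]: N:wait,E:car2-GO,S:wait,W:empty | queues: N=4 E=0 S=0 W=0
Step 4 [EW]: N:wait,E:empty,S:wait,W:empty | queues: N=4 E=0 S=0 W=0
Step 5 [EW]: N:wait,E:empty,S:wait,W:empty | queues: N=4 E=0 S=0 W=0
Cars crossed by step 5: 4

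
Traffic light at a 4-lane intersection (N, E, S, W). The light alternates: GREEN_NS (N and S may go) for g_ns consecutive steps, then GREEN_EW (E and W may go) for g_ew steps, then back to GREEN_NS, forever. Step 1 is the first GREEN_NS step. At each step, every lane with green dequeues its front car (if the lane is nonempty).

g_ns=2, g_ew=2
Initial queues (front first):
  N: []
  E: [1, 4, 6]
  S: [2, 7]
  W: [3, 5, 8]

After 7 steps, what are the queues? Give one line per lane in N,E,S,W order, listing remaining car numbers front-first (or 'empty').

Step 1 [NS]: N:empty,E:wait,S:car2-GO,W:wait | queues: N=0 E=3 S=1 W=3
Step 2 [NS]: N:empty,E:wait,S:car7-GO,W:wait | queues: N=0 E=3 S=0 W=3
Step 3 [EW]: N:wait,E:car1-GO,S:wait,W:car3-GO | queues: N=0 E=2 S=0 W=2
Step 4 [EW]: N:wait,E:car4-GO,S:wait,W:car5-GO | queues: N=0 E=1 S=0 W=1
Step 5 [NS]: N:empty,E:wait,S:empty,W:wait | queues: N=0 E=1 S=0 W=1
Step 6 [NS]: N:empty,E:wait,S:empty,W:wait | queues: N=0 E=1 S=0 W=1
Step 7 [EW]: N:wait,E:car6-GO,S:wait,W:car8-GO | queues: N=0 E=0 S=0 W=0

N: empty
E: empty
S: empty
W: empty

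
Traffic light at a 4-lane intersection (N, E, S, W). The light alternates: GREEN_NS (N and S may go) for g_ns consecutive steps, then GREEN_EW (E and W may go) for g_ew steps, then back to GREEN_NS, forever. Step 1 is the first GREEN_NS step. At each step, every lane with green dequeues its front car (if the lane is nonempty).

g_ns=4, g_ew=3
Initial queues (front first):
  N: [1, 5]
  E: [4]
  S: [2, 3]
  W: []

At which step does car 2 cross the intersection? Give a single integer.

Step 1 [NS]: N:car1-GO,E:wait,S:car2-GO,W:wait | queues: N=1 E=1 S=1 W=0
Step 2 [NS]: N:car5-GO,E:wait,S:car3-GO,W:wait | queues: N=0 E=1 S=0 W=0
Step 3 [NS]: N:empty,E:wait,S:empty,W:wait | queues: N=0 E=1 S=0 W=0
Step 4 [NS]: N:empty,E:wait,S:empty,W:wait | queues: N=0 E=1 S=0 W=0
Step 5 [EW]: N:wait,E:car4-GO,S:wait,W:empty | queues: N=0 E=0 S=0 W=0
Car 2 crosses at step 1

1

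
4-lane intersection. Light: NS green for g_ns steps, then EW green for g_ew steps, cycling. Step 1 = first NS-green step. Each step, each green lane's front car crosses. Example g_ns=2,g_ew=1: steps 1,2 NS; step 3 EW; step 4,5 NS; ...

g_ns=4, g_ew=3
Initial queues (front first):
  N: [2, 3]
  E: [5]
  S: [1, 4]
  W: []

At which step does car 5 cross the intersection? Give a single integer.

Step 1 [NS]: N:car2-GO,E:wait,S:car1-GO,W:wait | queues: N=1 E=1 S=1 W=0
Step 2 [NS]: N:car3-GO,E:wait,S:car4-GO,W:wait | queues: N=0 E=1 S=0 W=0
Step 3 [NS]: N:empty,E:wait,S:empty,W:wait | queues: N=0 E=1 S=0 W=0
Step 4 [NS]: N:empty,E:wait,S:empty,W:wait | queues: N=0 E=1 S=0 W=0
Step 5 [EW]: N:wait,E:car5-GO,S:wait,W:empty | queues: N=0 E=0 S=0 W=0
Car 5 crosses at step 5

5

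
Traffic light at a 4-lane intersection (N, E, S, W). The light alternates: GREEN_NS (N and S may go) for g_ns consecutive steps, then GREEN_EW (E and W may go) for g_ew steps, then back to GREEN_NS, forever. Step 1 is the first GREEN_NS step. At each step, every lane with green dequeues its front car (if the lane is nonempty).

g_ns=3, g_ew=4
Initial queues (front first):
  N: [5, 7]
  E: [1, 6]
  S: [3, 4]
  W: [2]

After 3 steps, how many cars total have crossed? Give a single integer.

Answer: 4

Derivation:
Step 1 [NS]: N:car5-GO,E:wait,S:car3-GO,W:wait | queues: N=1 E=2 S=1 W=1
Step 2 [NS]: N:car7-GO,E:wait,S:car4-GO,W:wait | queues: N=0 E=2 S=0 W=1
Step 3 [NS]: N:empty,E:wait,S:empty,W:wait | queues: N=0 E=2 S=0 W=1
Cars crossed by step 3: 4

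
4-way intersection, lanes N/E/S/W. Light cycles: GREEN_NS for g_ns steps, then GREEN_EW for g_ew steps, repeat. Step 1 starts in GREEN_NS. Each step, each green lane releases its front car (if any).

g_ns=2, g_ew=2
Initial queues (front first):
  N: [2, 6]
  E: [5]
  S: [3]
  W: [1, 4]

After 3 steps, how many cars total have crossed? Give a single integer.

Step 1 [NS]: N:car2-GO,E:wait,S:car3-GO,W:wait | queues: N=1 E=1 S=0 W=2
Step 2 [NS]: N:car6-GO,E:wait,S:empty,W:wait | queues: N=0 E=1 S=0 W=2
Step 3 [EW]: N:wait,E:car5-GO,S:wait,W:car1-GO | queues: N=0 E=0 S=0 W=1
Cars crossed by step 3: 5

Answer: 5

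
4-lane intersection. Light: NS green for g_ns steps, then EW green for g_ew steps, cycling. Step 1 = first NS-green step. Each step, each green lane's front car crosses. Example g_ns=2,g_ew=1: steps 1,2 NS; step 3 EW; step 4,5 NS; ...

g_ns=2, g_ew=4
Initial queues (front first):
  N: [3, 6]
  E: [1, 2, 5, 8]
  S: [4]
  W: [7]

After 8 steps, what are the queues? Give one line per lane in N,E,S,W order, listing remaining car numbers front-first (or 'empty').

Step 1 [NS]: N:car3-GO,E:wait,S:car4-GO,W:wait | queues: N=1 E=4 S=0 W=1
Step 2 [NS]: N:car6-GO,E:wait,S:empty,W:wait | queues: N=0 E=4 S=0 W=1
Step 3 [EW]: N:wait,E:car1-GO,S:wait,W:car7-GO | queues: N=0 E=3 S=0 W=0
Step 4 [EW]: N:wait,E:car2-GO,S:wait,W:empty | queues: N=0 E=2 S=0 W=0
Step 5 [EW]: N:wait,E:car5-GO,S:wait,W:empty | queues: N=0 E=1 S=0 W=0
Step 6 [EW]: N:wait,E:car8-GO,S:wait,W:empty | queues: N=0 E=0 S=0 W=0

N: empty
E: empty
S: empty
W: empty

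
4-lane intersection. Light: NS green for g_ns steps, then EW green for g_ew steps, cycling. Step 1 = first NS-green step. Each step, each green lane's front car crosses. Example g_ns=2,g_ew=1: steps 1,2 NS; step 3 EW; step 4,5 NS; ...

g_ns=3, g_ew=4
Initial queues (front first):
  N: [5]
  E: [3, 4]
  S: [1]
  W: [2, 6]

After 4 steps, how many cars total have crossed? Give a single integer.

Answer: 4

Derivation:
Step 1 [NS]: N:car5-GO,E:wait,S:car1-GO,W:wait | queues: N=0 E=2 S=0 W=2
Step 2 [NS]: N:empty,E:wait,S:empty,W:wait | queues: N=0 E=2 S=0 W=2
Step 3 [NS]: N:empty,E:wait,S:empty,W:wait | queues: N=0 E=2 S=0 W=2
Step 4 [EW]: N:wait,E:car3-GO,S:wait,W:car2-GO | queues: N=0 E=1 S=0 W=1
Cars crossed by step 4: 4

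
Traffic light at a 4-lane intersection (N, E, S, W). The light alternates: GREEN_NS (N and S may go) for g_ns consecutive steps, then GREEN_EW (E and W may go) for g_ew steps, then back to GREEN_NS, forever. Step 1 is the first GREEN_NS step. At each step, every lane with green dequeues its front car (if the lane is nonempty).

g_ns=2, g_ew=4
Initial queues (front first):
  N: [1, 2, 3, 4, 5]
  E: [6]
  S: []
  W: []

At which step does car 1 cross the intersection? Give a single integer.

Step 1 [NS]: N:car1-GO,E:wait,S:empty,W:wait | queues: N=4 E=1 S=0 W=0
Step 2 [NS]: N:car2-GO,E:wait,S:empty,W:wait | queues: N=3 E=1 S=0 W=0
Step 3 [EW]: N:wait,E:car6-GO,S:wait,W:empty | queues: N=3 E=0 S=0 W=0
Step 4 [EW]: N:wait,E:empty,S:wait,W:empty | queues: N=3 E=0 S=0 W=0
Step 5 [EW]: N:wait,E:empty,S:wait,W:empty | queues: N=3 E=0 S=0 W=0
Step 6 [EW]: N:wait,E:empty,S:wait,W:empty | queues: N=3 E=0 S=0 W=0
Step 7 [NS]: N:car3-GO,E:wait,S:empty,W:wait | queues: N=2 E=0 S=0 W=0
Step 8 [NS]: N:car4-GO,E:wait,S:empty,W:wait | queues: N=1 E=0 S=0 W=0
Step 9 [EW]: N:wait,E:empty,S:wait,W:empty | queues: N=1 E=0 S=0 W=0
Step 10 [EW]: N:wait,E:empty,S:wait,W:empty | queues: N=1 E=0 S=0 W=0
Step 11 [EW]: N:wait,E:empty,S:wait,W:empty | queues: N=1 E=0 S=0 W=0
Step 12 [EW]: N:wait,E:empty,S:wait,W:empty | queues: N=1 E=0 S=0 W=0
Step 13 [NS]: N:car5-GO,E:wait,S:empty,W:wait | queues: N=0 E=0 S=0 W=0
Car 1 crosses at step 1

1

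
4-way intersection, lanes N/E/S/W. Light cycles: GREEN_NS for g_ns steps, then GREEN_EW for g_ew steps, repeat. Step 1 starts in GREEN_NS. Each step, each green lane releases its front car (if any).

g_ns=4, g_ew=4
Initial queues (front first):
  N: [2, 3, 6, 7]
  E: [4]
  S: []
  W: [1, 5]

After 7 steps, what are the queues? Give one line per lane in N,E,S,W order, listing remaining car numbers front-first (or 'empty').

Step 1 [NS]: N:car2-GO,E:wait,S:empty,W:wait | queues: N=3 E=1 S=0 W=2
Step 2 [NS]: N:car3-GO,E:wait,S:empty,W:wait | queues: N=2 E=1 S=0 W=2
Step 3 [NS]: N:car6-GO,E:wait,S:empty,W:wait | queues: N=1 E=1 S=0 W=2
Step 4 [NS]: N:car7-GO,E:wait,S:empty,W:wait | queues: N=0 E=1 S=0 W=2
Step 5 [EW]: N:wait,E:car4-GO,S:wait,W:car1-GO | queues: N=0 E=0 S=0 W=1
Step 6 [EW]: N:wait,E:empty,S:wait,W:car5-GO | queues: N=0 E=0 S=0 W=0

N: empty
E: empty
S: empty
W: empty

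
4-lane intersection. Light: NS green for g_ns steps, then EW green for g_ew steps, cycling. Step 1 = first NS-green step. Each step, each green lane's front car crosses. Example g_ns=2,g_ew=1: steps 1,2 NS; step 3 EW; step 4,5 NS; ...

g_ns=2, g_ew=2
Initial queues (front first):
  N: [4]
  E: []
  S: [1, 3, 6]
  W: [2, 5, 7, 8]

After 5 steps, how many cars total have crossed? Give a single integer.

Answer: 6

Derivation:
Step 1 [NS]: N:car4-GO,E:wait,S:car1-GO,W:wait | queues: N=0 E=0 S=2 W=4
Step 2 [NS]: N:empty,E:wait,S:car3-GO,W:wait | queues: N=0 E=0 S=1 W=4
Step 3 [EW]: N:wait,E:empty,S:wait,W:car2-GO | queues: N=0 E=0 S=1 W=3
Step 4 [EW]: N:wait,E:empty,S:wait,W:car5-GO | queues: N=0 E=0 S=1 W=2
Step 5 [NS]: N:empty,E:wait,S:car6-GO,W:wait | queues: N=0 E=0 S=0 W=2
Cars crossed by step 5: 6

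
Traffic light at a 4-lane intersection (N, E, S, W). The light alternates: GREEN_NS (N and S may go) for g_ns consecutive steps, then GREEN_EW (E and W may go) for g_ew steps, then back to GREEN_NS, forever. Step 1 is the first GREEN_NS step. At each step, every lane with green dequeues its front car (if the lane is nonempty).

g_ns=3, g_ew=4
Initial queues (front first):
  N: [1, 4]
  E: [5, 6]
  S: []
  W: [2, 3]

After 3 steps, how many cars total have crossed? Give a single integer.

Step 1 [NS]: N:car1-GO,E:wait,S:empty,W:wait | queues: N=1 E=2 S=0 W=2
Step 2 [NS]: N:car4-GO,E:wait,S:empty,W:wait | queues: N=0 E=2 S=0 W=2
Step 3 [NS]: N:empty,E:wait,S:empty,W:wait | queues: N=0 E=2 S=0 W=2
Cars crossed by step 3: 2

Answer: 2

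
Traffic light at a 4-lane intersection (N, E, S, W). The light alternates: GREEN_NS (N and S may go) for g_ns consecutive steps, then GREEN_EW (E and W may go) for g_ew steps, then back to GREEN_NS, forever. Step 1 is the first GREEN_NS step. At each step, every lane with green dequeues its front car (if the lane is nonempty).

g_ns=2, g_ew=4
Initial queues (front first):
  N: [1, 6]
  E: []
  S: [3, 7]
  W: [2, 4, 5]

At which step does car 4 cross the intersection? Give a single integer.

Step 1 [NS]: N:car1-GO,E:wait,S:car3-GO,W:wait | queues: N=1 E=0 S=1 W=3
Step 2 [NS]: N:car6-GO,E:wait,S:car7-GO,W:wait | queues: N=0 E=0 S=0 W=3
Step 3 [EW]: N:wait,E:empty,S:wait,W:car2-GO | queues: N=0 E=0 S=0 W=2
Step 4 [EW]: N:wait,E:empty,S:wait,W:car4-GO | queues: N=0 E=0 S=0 W=1
Step 5 [EW]: N:wait,E:empty,S:wait,W:car5-GO | queues: N=0 E=0 S=0 W=0
Car 4 crosses at step 4

4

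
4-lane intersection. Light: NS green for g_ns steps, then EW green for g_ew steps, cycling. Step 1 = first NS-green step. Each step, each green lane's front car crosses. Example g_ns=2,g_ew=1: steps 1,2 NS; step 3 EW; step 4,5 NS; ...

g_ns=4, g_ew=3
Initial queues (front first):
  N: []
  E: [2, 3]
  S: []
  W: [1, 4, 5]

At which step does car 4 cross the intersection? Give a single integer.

Step 1 [NS]: N:empty,E:wait,S:empty,W:wait | queues: N=0 E=2 S=0 W=3
Step 2 [NS]: N:empty,E:wait,S:empty,W:wait | queues: N=0 E=2 S=0 W=3
Step 3 [NS]: N:empty,E:wait,S:empty,W:wait | queues: N=0 E=2 S=0 W=3
Step 4 [NS]: N:empty,E:wait,S:empty,W:wait | queues: N=0 E=2 S=0 W=3
Step 5 [EW]: N:wait,E:car2-GO,S:wait,W:car1-GO | queues: N=0 E=1 S=0 W=2
Step 6 [EW]: N:wait,E:car3-GO,S:wait,W:car4-GO | queues: N=0 E=0 S=0 W=1
Step 7 [EW]: N:wait,E:empty,S:wait,W:car5-GO | queues: N=0 E=0 S=0 W=0
Car 4 crosses at step 6

6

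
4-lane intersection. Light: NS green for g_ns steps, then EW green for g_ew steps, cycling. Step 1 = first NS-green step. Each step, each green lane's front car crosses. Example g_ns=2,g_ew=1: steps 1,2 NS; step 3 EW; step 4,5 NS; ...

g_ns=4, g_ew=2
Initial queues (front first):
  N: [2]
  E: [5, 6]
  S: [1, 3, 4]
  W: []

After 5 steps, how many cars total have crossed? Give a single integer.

Step 1 [NS]: N:car2-GO,E:wait,S:car1-GO,W:wait | queues: N=0 E=2 S=2 W=0
Step 2 [NS]: N:empty,E:wait,S:car3-GO,W:wait | queues: N=0 E=2 S=1 W=0
Step 3 [NS]: N:empty,E:wait,S:car4-GO,W:wait | queues: N=0 E=2 S=0 W=0
Step 4 [NS]: N:empty,E:wait,S:empty,W:wait | queues: N=0 E=2 S=0 W=0
Step 5 [EW]: N:wait,E:car5-GO,S:wait,W:empty | queues: N=0 E=1 S=0 W=0
Cars crossed by step 5: 5

Answer: 5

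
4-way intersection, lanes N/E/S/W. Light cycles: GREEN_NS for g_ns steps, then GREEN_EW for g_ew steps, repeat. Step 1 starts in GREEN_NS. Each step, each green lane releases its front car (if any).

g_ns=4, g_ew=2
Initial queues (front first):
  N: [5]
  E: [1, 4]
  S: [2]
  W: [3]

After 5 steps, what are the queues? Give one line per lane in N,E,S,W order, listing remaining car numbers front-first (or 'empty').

Step 1 [NS]: N:car5-GO,E:wait,S:car2-GO,W:wait | queues: N=0 E=2 S=0 W=1
Step 2 [NS]: N:empty,E:wait,S:empty,W:wait | queues: N=0 E=2 S=0 W=1
Step 3 [NS]: N:empty,E:wait,S:empty,W:wait | queues: N=0 E=2 S=0 W=1
Step 4 [NS]: N:empty,E:wait,S:empty,W:wait | queues: N=0 E=2 S=0 W=1
Step 5 [EW]: N:wait,E:car1-GO,S:wait,W:car3-GO | queues: N=0 E=1 S=0 W=0

N: empty
E: 4
S: empty
W: empty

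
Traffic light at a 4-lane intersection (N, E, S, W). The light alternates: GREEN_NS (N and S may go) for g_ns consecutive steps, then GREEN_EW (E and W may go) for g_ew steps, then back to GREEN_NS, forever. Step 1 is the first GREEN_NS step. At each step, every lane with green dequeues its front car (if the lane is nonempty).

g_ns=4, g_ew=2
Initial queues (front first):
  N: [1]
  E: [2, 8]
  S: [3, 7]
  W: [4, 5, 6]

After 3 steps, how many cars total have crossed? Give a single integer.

Answer: 3

Derivation:
Step 1 [NS]: N:car1-GO,E:wait,S:car3-GO,W:wait | queues: N=0 E=2 S=1 W=3
Step 2 [NS]: N:empty,E:wait,S:car7-GO,W:wait | queues: N=0 E=2 S=0 W=3
Step 3 [NS]: N:empty,E:wait,S:empty,W:wait | queues: N=0 E=2 S=0 W=3
Cars crossed by step 3: 3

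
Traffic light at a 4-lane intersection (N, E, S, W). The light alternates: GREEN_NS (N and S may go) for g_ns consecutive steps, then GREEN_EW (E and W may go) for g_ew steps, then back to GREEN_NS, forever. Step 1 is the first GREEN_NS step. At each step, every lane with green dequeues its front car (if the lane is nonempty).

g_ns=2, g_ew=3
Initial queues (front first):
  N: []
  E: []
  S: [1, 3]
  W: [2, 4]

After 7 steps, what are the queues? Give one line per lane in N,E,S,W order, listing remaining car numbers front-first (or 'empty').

Step 1 [NS]: N:empty,E:wait,S:car1-GO,W:wait | queues: N=0 E=0 S=1 W=2
Step 2 [NS]: N:empty,E:wait,S:car3-GO,W:wait | queues: N=0 E=0 S=0 W=2
Step 3 [EW]: N:wait,E:empty,S:wait,W:car2-GO | queues: N=0 E=0 S=0 W=1
Step 4 [EW]: N:wait,E:empty,S:wait,W:car4-GO | queues: N=0 E=0 S=0 W=0

N: empty
E: empty
S: empty
W: empty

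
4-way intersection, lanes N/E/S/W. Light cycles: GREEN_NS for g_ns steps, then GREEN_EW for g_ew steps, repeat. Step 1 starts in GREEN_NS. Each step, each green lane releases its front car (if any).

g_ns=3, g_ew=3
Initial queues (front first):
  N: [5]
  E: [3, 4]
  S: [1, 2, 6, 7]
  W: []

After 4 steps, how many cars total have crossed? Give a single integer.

Answer: 5

Derivation:
Step 1 [NS]: N:car5-GO,E:wait,S:car1-GO,W:wait | queues: N=0 E=2 S=3 W=0
Step 2 [NS]: N:empty,E:wait,S:car2-GO,W:wait | queues: N=0 E=2 S=2 W=0
Step 3 [NS]: N:empty,E:wait,S:car6-GO,W:wait | queues: N=0 E=2 S=1 W=0
Step 4 [EW]: N:wait,E:car3-GO,S:wait,W:empty | queues: N=0 E=1 S=1 W=0
Cars crossed by step 4: 5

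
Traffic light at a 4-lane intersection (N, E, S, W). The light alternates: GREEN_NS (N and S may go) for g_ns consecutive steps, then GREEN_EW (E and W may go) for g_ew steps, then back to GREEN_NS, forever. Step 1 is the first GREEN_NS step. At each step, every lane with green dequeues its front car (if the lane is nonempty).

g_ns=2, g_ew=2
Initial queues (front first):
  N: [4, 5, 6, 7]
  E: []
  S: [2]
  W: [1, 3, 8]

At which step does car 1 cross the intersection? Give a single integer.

Step 1 [NS]: N:car4-GO,E:wait,S:car2-GO,W:wait | queues: N=3 E=0 S=0 W=3
Step 2 [NS]: N:car5-GO,E:wait,S:empty,W:wait | queues: N=2 E=0 S=0 W=3
Step 3 [EW]: N:wait,E:empty,S:wait,W:car1-GO | queues: N=2 E=0 S=0 W=2
Step 4 [EW]: N:wait,E:empty,S:wait,W:car3-GO | queues: N=2 E=0 S=0 W=1
Step 5 [NS]: N:car6-GO,E:wait,S:empty,W:wait | queues: N=1 E=0 S=0 W=1
Step 6 [NS]: N:car7-GO,E:wait,S:empty,W:wait | queues: N=0 E=0 S=0 W=1
Step 7 [EW]: N:wait,E:empty,S:wait,W:car8-GO | queues: N=0 E=0 S=0 W=0
Car 1 crosses at step 3

3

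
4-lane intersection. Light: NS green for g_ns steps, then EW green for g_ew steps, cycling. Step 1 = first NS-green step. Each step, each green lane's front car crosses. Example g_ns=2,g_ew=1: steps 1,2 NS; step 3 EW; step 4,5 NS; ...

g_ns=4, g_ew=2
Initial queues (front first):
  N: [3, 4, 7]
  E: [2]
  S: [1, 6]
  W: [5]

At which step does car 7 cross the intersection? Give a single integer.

Step 1 [NS]: N:car3-GO,E:wait,S:car1-GO,W:wait | queues: N=2 E=1 S=1 W=1
Step 2 [NS]: N:car4-GO,E:wait,S:car6-GO,W:wait | queues: N=1 E=1 S=0 W=1
Step 3 [NS]: N:car7-GO,E:wait,S:empty,W:wait | queues: N=0 E=1 S=0 W=1
Step 4 [NS]: N:empty,E:wait,S:empty,W:wait | queues: N=0 E=1 S=0 W=1
Step 5 [EW]: N:wait,E:car2-GO,S:wait,W:car5-GO | queues: N=0 E=0 S=0 W=0
Car 7 crosses at step 3

3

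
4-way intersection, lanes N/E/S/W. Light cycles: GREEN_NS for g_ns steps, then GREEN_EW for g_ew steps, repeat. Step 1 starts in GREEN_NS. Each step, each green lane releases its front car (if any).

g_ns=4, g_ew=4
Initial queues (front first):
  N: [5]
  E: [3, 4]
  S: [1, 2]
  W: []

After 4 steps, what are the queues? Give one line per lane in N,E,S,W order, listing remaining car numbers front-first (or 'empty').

Step 1 [NS]: N:car5-GO,E:wait,S:car1-GO,W:wait | queues: N=0 E=2 S=1 W=0
Step 2 [NS]: N:empty,E:wait,S:car2-GO,W:wait | queues: N=0 E=2 S=0 W=0
Step 3 [NS]: N:empty,E:wait,S:empty,W:wait | queues: N=0 E=2 S=0 W=0
Step 4 [NS]: N:empty,E:wait,S:empty,W:wait | queues: N=0 E=2 S=0 W=0

N: empty
E: 3 4
S: empty
W: empty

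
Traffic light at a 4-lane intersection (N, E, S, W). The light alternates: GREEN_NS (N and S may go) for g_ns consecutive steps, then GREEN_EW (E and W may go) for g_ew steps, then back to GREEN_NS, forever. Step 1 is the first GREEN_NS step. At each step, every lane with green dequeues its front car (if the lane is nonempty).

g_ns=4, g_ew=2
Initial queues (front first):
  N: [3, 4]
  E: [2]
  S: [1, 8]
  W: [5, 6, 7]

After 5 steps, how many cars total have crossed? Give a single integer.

Step 1 [NS]: N:car3-GO,E:wait,S:car1-GO,W:wait | queues: N=1 E=1 S=1 W=3
Step 2 [NS]: N:car4-GO,E:wait,S:car8-GO,W:wait | queues: N=0 E=1 S=0 W=3
Step 3 [NS]: N:empty,E:wait,S:empty,W:wait | queues: N=0 E=1 S=0 W=3
Step 4 [NS]: N:empty,E:wait,S:empty,W:wait | queues: N=0 E=1 S=0 W=3
Step 5 [EW]: N:wait,E:car2-GO,S:wait,W:car5-GO | queues: N=0 E=0 S=0 W=2
Cars crossed by step 5: 6

Answer: 6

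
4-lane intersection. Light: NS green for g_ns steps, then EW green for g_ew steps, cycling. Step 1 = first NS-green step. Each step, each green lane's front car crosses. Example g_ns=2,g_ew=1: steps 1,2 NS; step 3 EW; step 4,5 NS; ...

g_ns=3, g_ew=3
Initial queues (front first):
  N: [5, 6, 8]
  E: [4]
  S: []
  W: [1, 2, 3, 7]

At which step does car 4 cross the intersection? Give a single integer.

Step 1 [NS]: N:car5-GO,E:wait,S:empty,W:wait | queues: N=2 E=1 S=0 W=4
Step 2 [NS]: N:car6-GO,E:wait,S:empty,W:wait | queues: N=1 E=1 S=0 W=4
Step 3 [NS]: N:car8-GO,E:wait,S:empty,W:wait | queues: N=0 E=1 S=0 W=4
Step 4 [EW]: N:wait,E:car4-GO,S:wait,W:car1-GO | queues: N=0 E=0 S=0 W=3
Step 5 [EW]: N:wait,E:empty,S:wait,W:car2-GO | queues: N=0 E=0 S=0 W=2
Step 6 [EW]: N:wait,E:empty,S:wait,W:car3-GO | queues: N=0 E=0 S=0 W=1
Step 7 [NS]: N:empty,E:wait,S:empty,W:wait | queues: N=0 E=0 S=0 W=1
Step 8 [NS]: N:empty,E:wait,S:empty,W:wait | queues: N=0 E=0 S=0 W=1
Step 9 [NS]: N:empty,E:wait,S:empty,W:wait | queues: N=0 E=0 S=0 W=1
Step 10 [EW]: N:wait,E:empty,S:wait,W:car7-GO | queues: N=0 E=0 S=0 W=0
Car 4 crosses at step 4

4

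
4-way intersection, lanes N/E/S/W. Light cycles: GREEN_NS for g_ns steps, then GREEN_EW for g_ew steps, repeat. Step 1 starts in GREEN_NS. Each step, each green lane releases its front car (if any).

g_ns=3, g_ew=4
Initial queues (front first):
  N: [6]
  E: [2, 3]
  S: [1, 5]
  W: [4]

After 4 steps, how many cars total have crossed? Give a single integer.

Step 1 [NS]: N:car6-GO,E:wait,S:car1-GO,W:wait | queues: N=0 E=2 S=1 W=1
Step 2 [NS]: N:empty,E:wait,S:car5-GO,W:wait | queues: N=0 E=2 S=0 W=1
Step 3 [NS]: N:empty,E:wait,S:empty,W:wait | queues: N=0 E=2 S=0 W=1
Step 4 [EW]: N:wait,E:car2-GO,S:wait,W:car4-GO | queues: N=0 E=1 S=0 W=0
Cars crossed by step 4: 5

Answer: 5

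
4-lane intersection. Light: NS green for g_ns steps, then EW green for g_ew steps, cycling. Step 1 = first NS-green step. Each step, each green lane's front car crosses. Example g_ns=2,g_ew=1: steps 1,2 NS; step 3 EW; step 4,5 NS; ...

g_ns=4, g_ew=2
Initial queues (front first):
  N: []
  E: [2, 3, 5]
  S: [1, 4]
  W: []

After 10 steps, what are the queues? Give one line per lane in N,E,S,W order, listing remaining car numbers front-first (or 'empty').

Step 1 [NS]: N:empty,E:wait,S:car1-GO,W:wait | queues: N=0 E=3 S=1 W=0
Step 2 [NS]: N:empty,E:wait,S:car4-GO,W:wait | queues: N=0 E=3 S=0 W=0
Step 3 [NS]: N:empty,E:wait,S:empty,W:wait | queues: N=0 E=3 S=0 W=0
Step 4 [NS]: N:empty,E:wait,S:empty,W:wait | queues: N=0 E=3 S=0 W=0
Step 5 [EW]: N:wait,E:car2-GO,S:wait,W:empty | queues: N=0 E=2 S=0 W=0
Step 6 [EW]: N:wait,E:car3-GO,S:wait,W:empty | queues: N=0 E=1 S=0 W=0
Step 7 [NS]: N:empty,E:wait,S:empty,W:wait | queues: N=0 E=1 S=0 W=0
Step 8 [NS]: N:empty,E:wait,S:empty,W:wait | queues: N=0 E=1 S=0 W=0
Step 9 [NS]: N:empty,E:wait,S:empty,W:wait | queues: N=0 E=1 S=0 W=0
Step 10 [NS]: N:empty,E:wait,S:empty,W:wait | queues: N=0 E=1 S=0 W=0

N: empty
E: 5
S: empty
W: empty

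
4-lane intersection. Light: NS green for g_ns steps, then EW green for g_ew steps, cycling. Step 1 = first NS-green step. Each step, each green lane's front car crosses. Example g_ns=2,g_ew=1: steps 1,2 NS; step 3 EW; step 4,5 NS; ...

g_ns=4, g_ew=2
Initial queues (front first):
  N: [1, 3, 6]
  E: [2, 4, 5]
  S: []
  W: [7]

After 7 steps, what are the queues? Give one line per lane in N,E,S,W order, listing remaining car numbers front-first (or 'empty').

Step 1 [NS]: N:car1-GO,E:wait,S:empty,W:wait | queues: N=2 E=3 S=0 W=1
Step 2 [NS]: N:car3-GO,E:wait,S:empty,W:wait | queues: N=1 E=3 S=0 W=1
Step 3 [NS]: N:car6-GO,E:wait,S:empty,W:wait | queues: N=0 E=3 S=0 W=1
Step 4 [NS]: N:empty,E:wait,S:empty,W:wait | queues: N=0 E=3 S=0 W=1
Step 5 [EW]: N:wait,E:car2-GO,S:wait,W:car7-GO | queues: N=0 E=2 S=0 W=0
Step 6 [EW]: N:wait,E:car4-GO,S:wait,W:empty | queues: N=0 E=1 S=0 W=0
Step 7 [NS]: N:empty,E:wait,S:empty,W:wait | queues: N=0 E=1 S=0 W=0

N: empty
E: 5
S: empty
W: empty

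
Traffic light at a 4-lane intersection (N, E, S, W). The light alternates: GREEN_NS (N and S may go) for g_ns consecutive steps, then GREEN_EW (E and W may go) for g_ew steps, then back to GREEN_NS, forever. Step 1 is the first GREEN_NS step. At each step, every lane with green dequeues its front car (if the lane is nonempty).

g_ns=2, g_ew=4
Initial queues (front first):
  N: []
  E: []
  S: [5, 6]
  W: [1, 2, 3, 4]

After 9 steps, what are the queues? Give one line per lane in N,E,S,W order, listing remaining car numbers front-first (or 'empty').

Step 1 [NS]: N:empty,E:wait,S:car5-GO,W:wait | queues: N=0 E=0 S=1 W=4
Step 2 [NS]: N:empty,E:wait,S:car6-GO,W:wait | queues: N=0 E=0 S=0 W=4
Step 3 [EW]: N:wait,E:empty,S:wait,W:car1-GO | queues: N=0 E=0 S=0 W=3
Step 4 [EW]: N:wait,E:empty,S:wait,W:car2-GO | queues: N=0 E=0 S=0 W=2
Step 5 [EW]: N:wait,E:empty,S:wait,W:car3-GO | queues: N=0 E=0 S=0 W=1
Step 6 [EW]: N:wait,E:empty,S:wait,W:car4-GO | queues: N=0 E=0 S=0 W=0

N: empty
E: empty
S: empty
W: empty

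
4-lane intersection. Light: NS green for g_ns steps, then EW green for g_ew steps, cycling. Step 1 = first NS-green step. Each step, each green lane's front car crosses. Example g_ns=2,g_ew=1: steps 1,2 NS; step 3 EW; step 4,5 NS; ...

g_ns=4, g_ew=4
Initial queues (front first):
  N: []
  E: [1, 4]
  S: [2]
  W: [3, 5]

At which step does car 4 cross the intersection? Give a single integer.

Step 1 [NS]: N:empty,E:wait,S:car2-GO,W:wait | queues: N=0 E=2 S=0 W=2
Step 2 [NS]: N:empty,E:wait,S:empty,W:wait | queues: N=0 E=2 S=0 W=2
Step 3 [NS]: N:empty,E:wait,S:empty,W:wait | queues: N=0 E=2 S=0 W=2
Step 4 [NS]: N:empty,E:wait,S:empty,W:wait | queues: N=0 E=2 S=0 W=2
Step 5 [EW]: N:wait,E:car1-GO,S:wait,W:car3-GO | queues: N=0 E=1 S=0 W=1
Step 6 [EW]: N:wait,E:car4-GO,S:wait,W:car5-GO | queues: N=0 E=0 S=0 W=0
Car 4 crosses at step 6

6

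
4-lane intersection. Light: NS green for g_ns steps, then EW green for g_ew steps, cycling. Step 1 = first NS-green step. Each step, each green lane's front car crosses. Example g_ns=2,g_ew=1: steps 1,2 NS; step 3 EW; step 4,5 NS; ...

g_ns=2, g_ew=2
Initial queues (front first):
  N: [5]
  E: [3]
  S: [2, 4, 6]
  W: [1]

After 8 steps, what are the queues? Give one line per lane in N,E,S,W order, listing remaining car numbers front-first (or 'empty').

Step 1 [NS]: N:car5-GO,E:wait,S:car2-GO,W:wait | queues: N=0 E=1 S=2 W=1
Step 2 [NS]: N:empty,E:wait,S:car4-GO,W:wait | queues: N=0 E=1 S=1 W=1
Step 3 [EW]: N:wait,E:car3-GO,S:wait,W:car1-GO | queues: N=0 E=0 S=1 W=0
Step 4 [EW]: N:wait,E:empty,S:wait,W:empty | queues: N=0 E=0 S=1 W=0
Step 5 [NS]: N:empty,E:wait,S:car6-GO,W:wait | queues: N=0 E=0 S=0 W=0

N: empty
E: empty
S: empty
W: empty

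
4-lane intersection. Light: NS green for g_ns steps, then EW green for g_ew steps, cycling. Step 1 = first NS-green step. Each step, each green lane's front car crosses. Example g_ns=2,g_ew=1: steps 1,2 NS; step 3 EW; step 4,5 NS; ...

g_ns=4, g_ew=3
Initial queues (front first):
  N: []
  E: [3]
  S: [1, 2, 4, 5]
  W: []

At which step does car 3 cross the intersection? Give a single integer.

Step 1 [NS]: N:empty,E:wait,S:car1-GO,W:wait | queues: N=0 E=1 S=3 W=0
Step 2 [NS]: N:empty,E:wait,S:car2-GO,W:wait | queues: N=0 E=1 S=2 W=0
Step 3 [NS]: N:empty,E:wait,S:car4-GO,W:wait | queues: N=0 E=1 S=1 W=0
Step 4 [NS]: N:empty,E:wait,S:car5-GO,W:wait | queues: N=0 E=1 S=0 W=0
Step 5 [EW]: N:wait,E:car3-GO,S:wait,W:empty | queues: N=0 E=0 S=0 W=0
Car 3 crosses at step 5

5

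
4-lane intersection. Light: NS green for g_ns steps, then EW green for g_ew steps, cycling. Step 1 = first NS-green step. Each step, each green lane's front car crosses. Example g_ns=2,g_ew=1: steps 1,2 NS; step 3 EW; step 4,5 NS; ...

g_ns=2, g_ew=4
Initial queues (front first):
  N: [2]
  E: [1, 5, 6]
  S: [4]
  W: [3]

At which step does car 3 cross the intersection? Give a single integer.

Step 1 [NS]: N:car2-GO,E:wait,S:car4-GO,W:wait | queues: N=0 E=3 S=0 W=1
Step 2 [NS]: N:empty,E:wait,S:empty,W:wait | queues: N=0 E=3 S=0 W=1
Step 3 [EW]: N:wait,E:car1-GO,S:wait,W:car3-GO | queues: N=0 E=2 S=0 W=0
Step 4 [EW]: N:wait,E:car5-GO,S:wait,W:empty | queues: N=0 E=1 S=0 W=0
Step 5 [EW]: N:wait,E:car6-GO,S:wait,W:empty | queues: N=0 E=0 S=0 W=0
Car 3 crosses at step 3

3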